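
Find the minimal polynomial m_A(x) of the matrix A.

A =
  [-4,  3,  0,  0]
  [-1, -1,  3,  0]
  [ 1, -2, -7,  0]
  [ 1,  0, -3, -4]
x^3 + 12*x^2 + 48*x + 64

The characteristic polynomial is χ_A(x) = (x + 4)^4, so the eigenvalues are known. The minimal polynomial is
  m_A(x) = Π_λ (x − λ)^{k_λ}
where k_λ is the size of the *largest* Jordan block for λ (equivalently, the smallest k with (A − λI)^k v = 0 for every generalised eigenvector v of λ).

  λ = -4: largest Jordan block has size 3, contributing (x + 4)^3

So m_A(x) = (x + 4)^3 = x^3 + 12*x^2 + 48*x + 64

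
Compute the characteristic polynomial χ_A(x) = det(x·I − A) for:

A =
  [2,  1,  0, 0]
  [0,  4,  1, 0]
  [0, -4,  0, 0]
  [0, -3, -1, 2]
x^4 - 8*x^3 + 24*x^2 - 32*x + 16

Expanding det(x·I − A) (e.g. by cofactor expansion or by noting that A is similar to its Jordan form J, which has the same characteristic polynomial as A) gives
  χ_A(x) = x^4 - 8*x^3 + 24*x^2 - 32*x + 16
which factors as (x - 2)^4. The eigenvalues (with algebraic multiplicities) are λ = 2 with multiplicity 4.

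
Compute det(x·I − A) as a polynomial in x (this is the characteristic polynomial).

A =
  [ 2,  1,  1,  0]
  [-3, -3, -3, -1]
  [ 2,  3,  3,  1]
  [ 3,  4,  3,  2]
x^4 - 4*x^3 + 6*x^2 - 4*x + 1

Expanding det(x·I − A) (e.g. by cofactor expansion or by noting that A is similar to its Jordan form J, which has the same characteristic polynomial as A) gives
  χ_A(x) = x^4 - 4*x^3 + 6*x^2 - 4*x + 1
which factors as (x - 1)^4. The eigenvalues (with algebraic multiplicities) are λ = 1 with multiplicity 4.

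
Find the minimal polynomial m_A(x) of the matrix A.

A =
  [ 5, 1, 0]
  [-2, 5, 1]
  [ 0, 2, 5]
x^3 - 15*x^2 + 75*x - 125

The characteristic polynomial is χ_A(x) = (x - 5)^3, so the eigenvalues are known. The minimal polynomial is
  m_A(x) = Π_λ (x − λ)^{k_λ}
where k_λ is the size of the *largest* Jordan block for λ (equivalently, the smallest k with (A − λI)^k v = 0 for every generalised eigenvector v of λ).

  λ = 5: largest Jordan block has size 3, contributing (x − 5)^3

So m_A(x) = (x - 5)^3 = x^3 - 15*x^2 + 75*x - 125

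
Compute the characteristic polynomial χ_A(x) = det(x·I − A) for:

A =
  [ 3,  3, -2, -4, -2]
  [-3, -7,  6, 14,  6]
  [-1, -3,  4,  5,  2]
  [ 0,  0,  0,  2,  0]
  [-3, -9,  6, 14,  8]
x^5 - 10*x^4 + 40*x^3 - 80*x^2 + 80*x - 32

Expanding det(x·I − A) (e.g. by cofactor expansion or by noting that A is similar to its Jordan form J, which has the same characteristic polynomial as A) gives
  χ_A(x) = x^5 - 10*x^4 + 40*x^3 - 80*x^2 + 80*x - 32
which factors as (x - 2)^5. The eigenvalues (with algebraic multiplicities) are λ = 2 with multiplicity 5.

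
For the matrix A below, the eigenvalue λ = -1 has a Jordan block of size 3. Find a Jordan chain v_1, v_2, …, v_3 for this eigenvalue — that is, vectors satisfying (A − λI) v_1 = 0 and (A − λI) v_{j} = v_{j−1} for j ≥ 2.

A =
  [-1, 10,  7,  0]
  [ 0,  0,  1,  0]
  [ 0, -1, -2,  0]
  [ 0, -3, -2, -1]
A Jordan chain for λ = -1 of length 3:
v_1 = (3, 0, 0, -1)ᵀ
v_2 = (10, 1, -1, -3)ᵀ
v_3 = (0, 1, 0, 0)ᵀ

Let N = A − (-1)·I. We want v_3 with N^3 v_3 = 0 but N^2 v_3 ≠ 0; then v_{j-1} := N · v_j for j = 3, …, 2.

Pick v_3 = (0, 1, 0, 0)ᵀ.
Then v_2 = N · v_3 = (10, 1, -1, -3)ᵀ.
Then v_1 = N · v_2 = (3, 0, 0, -1)ᵀ.

Sanity check: (A − (-1)·I) v_1 = (0, 0, 0, 0)ᵀ = 0. ✓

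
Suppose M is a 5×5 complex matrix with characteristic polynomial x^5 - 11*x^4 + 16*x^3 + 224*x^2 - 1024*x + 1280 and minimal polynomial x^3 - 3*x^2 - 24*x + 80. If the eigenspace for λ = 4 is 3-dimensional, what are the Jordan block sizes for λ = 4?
Block sizes for λ = 4: [2, 1, 1]

Step 1 — from the characteristic polynomial, algebraic multiplicity of λ = 4 is 4. From dim ker(M − (4)·I) = 3, there are exactly 3 Jordan blocks for λ = 4.
Step 2 — from the minimal polynomial, the factor (x − 4)^2 tells us the largest block for λ = 4 has size 2.
Step 3 — with total size 4, 3 blocks, and largest block 2, the block sizes (in nonincreasing order) are [2, 1, 1].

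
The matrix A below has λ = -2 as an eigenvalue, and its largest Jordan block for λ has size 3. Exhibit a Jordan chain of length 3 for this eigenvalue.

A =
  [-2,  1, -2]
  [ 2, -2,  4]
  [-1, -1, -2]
A Jordan chain for λ = -2 of length 3:
v_1 = (4, -4, -2)ᵀ
v_2 = (0, 2, -1)ᵀ
v_3 = (1, 0, 0)ᵀ

Let N = A − (-2)·I. We want v_3 with N^3 v_3 = 0 but N^2 v_3 ≠ 0; then v_{j-1} := N · v_j for j = 3, …, 2.

Pick v_3 = (1, 0, 0)ᵀ.
Then v_2 = N · v_3 = (0, 2, -1)ᵀ.
Then v_1 = N · v_2 = (4, -4, -2)ᵀ.

Sanity check: (A − (-2)·I) v_1 = (0, 0, 0)ᵀ = 0. ✓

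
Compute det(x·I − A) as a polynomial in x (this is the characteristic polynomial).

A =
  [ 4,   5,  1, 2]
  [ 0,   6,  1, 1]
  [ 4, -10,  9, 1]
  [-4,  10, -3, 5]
x^4 - 24*x^3 + 216*x^2 - 864*x + 1296

Expanding det(x·I − A) (e.g. by cofactor expansion or by noting that A is similar to its Jordan form J, which has the same characteristic polynomial as A) gives
  χ_A(x) = x^4 - 24*x^3 + 216*x^2 - 864*x + 1296
which factors as (x - 6)^4. The eigenvalues (with algebraic multiplicities) are λ = 6 with multiplicity 4.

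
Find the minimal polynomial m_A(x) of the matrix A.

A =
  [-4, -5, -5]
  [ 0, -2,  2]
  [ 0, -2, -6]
x^2 + 8*x + 16

The characteristic polynomial is χ_A(x) = (x + 4)^3, so the eigenvalues are known. The minimal polynomial is
  m_A(x) = Π_λ (x − λ)^{k_λ}
where k_λ is the size of the *largest* Jordan block for λ (equivalently, the smallest k with (A − λI)^k v = 0 for every generalised eigenvector v of λ).

  λ = -4: largest Jordan block has size 2, contributing (x + 4)^2

So m_A(x) = (x + 4)^2 = x^2 + 8*x + 16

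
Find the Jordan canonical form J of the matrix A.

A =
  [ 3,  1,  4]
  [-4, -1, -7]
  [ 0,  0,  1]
J_3(1)

The characteristic polynomial is
  det(x·I − A) = x^3 - 3*x^2 + 3*x - 1 = (x - 1)^3

Eigenvalues and multiplicities (the geometric multiplicity of λ is n − rank(A − λI), which equals the number of Jordan blocks for λ):
  λ = 1: algebraic multiplicity = 3, geometric multiplicity = 1

Determining the block sizes for each eigenvalue:
  λ = 1: one block (gm = 1), so the single block has size am = 3 → block sizes [3]

Assembling the blocks gives a Jordan form
J =
  [1, 1, 0]
  [0, 1, 1]
  [0, 0, 1]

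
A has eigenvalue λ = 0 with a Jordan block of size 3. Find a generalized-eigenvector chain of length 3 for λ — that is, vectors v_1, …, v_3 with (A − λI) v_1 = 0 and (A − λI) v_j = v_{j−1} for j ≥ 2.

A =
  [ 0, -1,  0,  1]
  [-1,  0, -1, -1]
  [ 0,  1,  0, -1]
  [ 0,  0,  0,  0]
A Jordan chain for λ = 0 of length 3:
v_1 = (1, 0, -1, 0)ᵀ
v_2 = (0, -1, 0, 0)ᵀ
v_3 = (1, 0, 0, 0)ᵀ

Let N = A − (0)·I. We want v_3 with N^3 v_3 = 0 but N^2 v_3 ≠ 0; then v_{j-1} := N · v_j for j = 3, …, 2.

Pick v_3 = (1, 0, 0, 0)ᵀ.
Then v_2 = N · v_3 = (0, -1, 0, 0)ᵀ.
Then v_1 = N · v_2 = (1, 0, -1, 0)ᵀ.

Sanity check: (A − (0)·I) v_1 = (0, 0, 0, 0)ᵀ = 0. ✓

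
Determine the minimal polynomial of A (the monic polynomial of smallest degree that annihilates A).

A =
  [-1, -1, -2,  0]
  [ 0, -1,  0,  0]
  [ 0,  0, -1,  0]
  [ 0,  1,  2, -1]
x^2 + 2*x + 1

The characteristic polynomial is χ_A(x) = (x + 1)^4, so the eigenvalues are known. The minimal polynomial is
  m_A(x) = Π_λ (x − λ)^{k_λ}
where k_λ is the size of the *largest* Jordan block for λ (equivalently, the smallest k with (A − λI)^k v = 0 for every generalised eigenvector v of λ).

  λ = -1: largest Jordan block has size 2, contributing (x + 1)^2

So m_A(x) = (x + 1)^2 = x^2 + 2*x + 1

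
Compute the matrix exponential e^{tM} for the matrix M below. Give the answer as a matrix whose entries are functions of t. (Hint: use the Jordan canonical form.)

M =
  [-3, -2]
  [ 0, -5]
e^{tM} =
  [exp(-3*t), -exp(-3*t) + exp(-5*t)]
  [0, exp(-5*t)]

Strategy: write M = P · J · P⁻¹ where J is a Jordan canonical form, so e^{tM} = P · e^{tJ} · P⁻¹, and e^{tJ} can be computed block-by-block.

M has Jordan form
J =
  [-5,  0]
  [ 0, -3]
(up to reordering of blocks).

Per-block formulas:
  For a 1×1 block at λ = -3: exp(t · [-3]) = [e^(-3t)].
  For a 1×1 block at λ = -5: exp(t · [-5]) = [e^(-5t)].

After assembling e^{tJ} and conjugating by P, we get:

e^{tM} =
  [exp(-3*t), -exp(-3*t) + exp(-5*t)]
  [0, exp(-5*t)]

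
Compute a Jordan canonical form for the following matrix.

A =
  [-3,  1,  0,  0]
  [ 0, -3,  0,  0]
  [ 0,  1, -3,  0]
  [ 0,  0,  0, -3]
J_2(-3) ⊕ J_1(-3) ⊕ J_1(-3)

The characteristic polynomial is
  det(x·I − A) = x^4 + 12*x^3 + 54*x^2 + 108*x + 81 = (x + 3)^4

Eigenvalues and multiplicities (the geometric multiplicity of λ is n − rank(A − λI), which equals the number of Jordan blocks for λ):
  λ = -3: algebraic multiplicity = 4, geometric multiplicity = 3

Determining the block sizes for each eigenvalue:
  λ = -3: 3 blocks summing to 4 forces exactly one block of size 2 and the rest size 1 → block sizes [2, 1, 1]

Assembling the blocks gives a Jordan form
J =
  [-3,  1,  0,  0]
  [ 0, -3,  0,  0]
  [ 0,  0, -3,  0]
  [ 0,  0,  0, -3]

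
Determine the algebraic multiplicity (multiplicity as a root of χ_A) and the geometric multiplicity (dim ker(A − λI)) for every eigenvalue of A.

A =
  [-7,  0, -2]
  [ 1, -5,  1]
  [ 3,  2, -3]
λ = -5: alg = 3, geom = 1

Step 1 — factor the characteristic polynomial to read off the algebraic multiplicities:
  χ_A(x) = (x + 5)^3

Step 2 — compute geometric multiplicities via the rank-nullity identity g(λ) = n − rank(A − λI):
  rank(A − (-5)·I) = 2, so dim ker(A − (-5)·I) = n − 2 = 1

Summary:
  λ = -5: algebraic multiplicity = 3, geometric multiplicity = 1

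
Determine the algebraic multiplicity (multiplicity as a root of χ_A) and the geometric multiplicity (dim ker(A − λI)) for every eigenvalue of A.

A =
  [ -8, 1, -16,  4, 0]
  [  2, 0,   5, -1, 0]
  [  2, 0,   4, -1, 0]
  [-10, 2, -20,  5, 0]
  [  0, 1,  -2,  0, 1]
λ = 0: alg = 3, geom = 1; λ = 1: alg = 2, geom = 2

Step 1 — factor the characteristic polynomial to read off the algebraic multiplicities:
  χ_A(x) = x^3*(x - 1)^2

Step 2 — compute geometric multiplicities via the rank-nullity identity g(λ) = n − rank(A − λI):
  rank(A − (0)·I) = 4, so dim ker(A − (0)·I) = n − 4 = 1
  rank(A − (1)·I) = 3, so dim ker(A − (1)·I) = n − 3 = 2

Summary:
  λ = 0: algebraic multiplicity = 3, geometric multiplicity = 1
  λ = 1: algebraic multiplicity = 2, geometric multiplicity = 2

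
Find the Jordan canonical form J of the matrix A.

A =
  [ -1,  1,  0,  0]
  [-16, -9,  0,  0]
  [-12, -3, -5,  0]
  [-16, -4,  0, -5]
J_2(-5) ⊕ J_1(-5) ⊕ J_1(-5)

The characteristic polynomial is
  det(x·I − A) = x^4 + 20*x^3 + 150*x^2 + 500*x + 625 = (x + 5)^4

Eigenvalues and multiplicities (the geometric multiplicity of λ is n − rank(A − λI), which equals the number of Jordan blocks for λ):
  λ = -5: algebraic multiplicity = 4, geometric multiplicity = 3

Determining the block sizes for each eigenvalue:
  λ = -5: 3 blocks summing to 4 forces exactly one block of size 2 and the rest size 1 → block sizes [2, 1, 1]

Assembling the blocks gives a Jordan form
J =
  [-5,  1,  0,  0]
  [ 0, -5,  0,  0]
  [ 0,  0, -5,  0]
  [ 0,  0,  0, -5]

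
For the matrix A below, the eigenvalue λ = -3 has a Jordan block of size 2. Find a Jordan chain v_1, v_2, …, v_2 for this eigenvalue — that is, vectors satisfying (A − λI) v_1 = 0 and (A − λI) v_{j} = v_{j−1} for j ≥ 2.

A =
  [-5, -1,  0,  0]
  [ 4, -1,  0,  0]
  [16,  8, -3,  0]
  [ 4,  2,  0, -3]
A Jordan chain for λ = -3 of length 2:
v_1 = (-2, 4, 16, 4)ᵀ
v_2 = (1, 0, 0, 0)ᵀ

Let N = A − (-3)·I. We want v_2 with N^2 v_2 = 0 but N^1 v_2 ≠ 0; then v_{j-1} := N · v_j for j = 2, …, 2.

Pick v_2 = (1, 0, 0, 0)ᵀ.
Then v_1 = N · v_2 = (-2, 4, 16, 4)ᵀ.

Sanity check: (A − (-3)·I) v_1 = (0, 0, 0, 0)ᵀ = 0. ✓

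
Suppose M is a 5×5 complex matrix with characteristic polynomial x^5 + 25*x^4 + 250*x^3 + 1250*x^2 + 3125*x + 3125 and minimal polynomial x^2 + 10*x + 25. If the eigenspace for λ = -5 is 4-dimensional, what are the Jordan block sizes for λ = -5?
Block sizes for λ = -5: [2, 1, 1, 1]

Step 1 — from the characteristic polynomial, algebraic multiplicity of λ = -5 is 5. From dim ker(M − (-5)·I) = 4, there are exactly 4 Jordan blocks for λ = -5.
Step 2 — from the minimal polynomial, the factor (x + 5)^2 tells us the largest block for λ = -5 has size 2.
Step 3 — with total size 5, 4 blocks, and largest block 2, the block sizes (in nonincreasing order) are [2, 1, 1, 1].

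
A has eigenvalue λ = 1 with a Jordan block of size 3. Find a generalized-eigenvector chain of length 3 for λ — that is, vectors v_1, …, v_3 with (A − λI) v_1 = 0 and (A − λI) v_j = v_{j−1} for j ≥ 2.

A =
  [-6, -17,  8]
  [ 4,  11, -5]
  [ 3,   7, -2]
A Jordan chain for λ = 1 of length 3:
v_1 = (5, -3, -2)ᵀ
v_2 = (-7, 4, 3)ᵀ
v_3 = (1, 0, 0)ᵀ

Let N = A − (1)·I. We want v_3 with N^3 v_3 = 0 but N^2 v_3 ≠ 0; then v_{j-1} := N · v_j for j = 3, …, 2.

Pick v_3 = (1, 0, 0)ᵀ.
Then v_2 = N · v_3 = (-7, 4, 3)ᵀ.
Then v_1 = N · v_2 = (5, -3, -2)ᵀ.

Sanity check: (A − (1)·I) v_1 = (0, 0, 0)ᵀ = 0. ✓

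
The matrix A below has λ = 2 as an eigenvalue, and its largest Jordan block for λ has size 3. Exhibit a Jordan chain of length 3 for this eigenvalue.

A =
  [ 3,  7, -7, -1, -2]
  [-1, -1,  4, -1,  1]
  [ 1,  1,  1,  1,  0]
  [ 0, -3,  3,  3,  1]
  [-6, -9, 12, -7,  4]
A Jordan chain for λ = 2 of length 3:
v_1 = (-1, 0, -1, 0, 3)ᵀ
v_2 = (1, -1, 1, 0, -6)ᵀ
v_3 = (1, 0, 0, 0, 0)ᵀ

Let N = A − (2)·I. We want v_3 with N^3 v_3 = 0 but N^2 v_3 ≠ 0; then v_{j-1} := N · v_j for j = 3, …, 2.

Pick v_3 = (1, 0, 0, 0, 0)ᵀ.
Then v_2 = N · v_3 = (1, -1, 1, 0, -6)ᵀ.
Then v_1 = N · v_2 = (-1, 0, -1, 0, 3)ᵀ.

Sanity check: (A − (2)·I) v_1 = (0, 0, 0, 0, 0)ᵀ = 0. ✓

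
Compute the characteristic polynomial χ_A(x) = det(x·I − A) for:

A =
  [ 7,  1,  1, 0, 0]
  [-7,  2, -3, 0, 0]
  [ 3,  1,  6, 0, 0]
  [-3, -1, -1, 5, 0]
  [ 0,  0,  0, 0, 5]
x^5 - 25*x^4 + 250*x^3 - 1250*x^2 + 3125*x - 3125

Expanding det(x·I − A) (e.g. by cofactor expansion or by noting that A is similar to its Jordan form J, which has the same characteristic polynomial as A) gives
  χ_A(x) = x^5 - 25*x^4 + 250*x^3 - 1250*x^2 + 3125*x - 3125
which factors as (x - 5)^5. The eigenvalues (with algebraic multiplicities) are λ = 5 with multiplicity 5.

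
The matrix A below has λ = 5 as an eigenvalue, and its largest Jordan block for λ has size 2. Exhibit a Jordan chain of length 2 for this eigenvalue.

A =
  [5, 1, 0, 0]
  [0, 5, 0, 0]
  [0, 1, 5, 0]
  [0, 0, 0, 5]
A Jordan chain for λ = 5 of length 2:
v_1 = (1, 0, 1, 0)ᵀ
v_2 = (0, 1, 0, 0)ᵀ

Let N = A − (5)·I. We want v_2 with N^2 v_2 = 0 but N^1 v_2 ≠ 0; then v_{j-1} := N · v_j for j = 2, …, 2.

Pick v_2 = (0, 1, 0, 0)ᵀ.
Then v_1 = N · v_2 = (1, 0, 1, 0)ᵀ.

Sanity check: (A − (5)·I) v_1 = (0, 0, 0, 0)ᵀ = 0. ✓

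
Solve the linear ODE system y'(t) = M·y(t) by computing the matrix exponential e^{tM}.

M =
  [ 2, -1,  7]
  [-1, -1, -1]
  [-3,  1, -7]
e^{tM} =
  [-2*t^2*exp(-2*t) + 4*t*exp(-2*t) + exp(-2*t), t^2*exp(-2*t) - t*exp(-2*t), -3*t^2*exp(-2*t) + 7*t*exp(-2*t)]
  [-t^2*exp(-2*t) - t*exp(-2*t), t^2*exp(-2*t)/2 + t*exp(-2*t) + exp(-2*t), -3*t^2*exp(-2*t)/2 - t*exp(-2*t)]
  [t^2*exp(-2*t) - 3*t*exp(-2*t), -t^2*exp(-2*t)/2 + t*exp(-2*t), 3*t^2*exp(-2*t)/2 - 5*t*exp(-2*t) + exp(-2*t)]

Strategy: write M = P · J · P⁻¹ where J is a Jordan canonical form, so e^{tM} = P · e^{tJ} · P⁻¹, and e^{tJ} can be computed block-by-block.

M has Jordan form
J =
  [-2,  1,  0]
  [ 0, -2,  1]
  [ 0,  0, -2]
(up to reordering of blocks).

Per-block formulas:
  For a 3×3 Jordan block J_3(-2): exp(t · J_3(-2)) = e^(-2t)·(I + t·N + (t^2/2)·N^2), where N is the 3×3 nilpotent shift.

After assembling e^{tJ} and conjugating by P, we get:

e^{tM} =
  [-2*t^2*exp(-2*t) + 4*t*exp(-2*t) + exp(-2*t), t^2*exp(-2*t) - t*exp(-2*t), -3*t^2*exp(-2*t) + 7*t*exp(-2*t)]
  [-t^2*exp(-2*t) - t*exp(-2*t), t^2*exp(-2*t)/2 + t*exp(-2*t) + exp(-2*t), -3*t^2*exp(-2*t)/2 - t*exp(-2*t)]
  [t^2*exp(-2*t) - 3*t*exp(-2*t), -t^2*exp(-2*t)/2 + t*exp(-2*t), 3*t^2*exp(-2*t)/2 - 5*t*exp(-2*t) + exp(-2*t)]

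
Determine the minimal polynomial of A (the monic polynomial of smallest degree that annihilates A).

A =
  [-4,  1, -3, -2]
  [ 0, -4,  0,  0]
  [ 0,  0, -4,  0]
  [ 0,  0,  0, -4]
x^2 + 8*x + 16

The characteristic polynomial is χ_A(x) = (x + 4)^4, so the eigenvalues are known. The minimal polynomial is
  m_A(x) = Π_λ (x − λ)^{k_λ}
where k_λ is the size of the *largest* Jordan block for λ (equivalently, the smallest k with (A − λI)^k v = 0 for every generalised eigenvector v of λ).

  λ = -4: largest Jordan block has size 2, contributing (x + 4)^2

So m_A(x) = (x + 4)^2 = x^2 + 8*x + 16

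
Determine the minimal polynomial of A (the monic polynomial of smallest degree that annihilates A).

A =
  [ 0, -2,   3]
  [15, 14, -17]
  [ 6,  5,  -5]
x^3 - 9*x^2 + 27*x - 27

The characteristic polynomial is χ_A(x) = (x - 3)^3, so the eigenvalues are known. The minimal polynomial is
  m_A(x) = Π_λ (x − λ)^{k_λ}
where k_λ is the size of the *largest* Jordan block for λ (equivalently, the smallest k with (A − λI)^k v = 0 for every generalised eigenvector v of λ).

  λ = 3: largest Jordan block has size 3, contributing (x − 3)^3

So m_A(x) = (x - 3)^3 = x^3 - 9*x^2 + 27*x - 27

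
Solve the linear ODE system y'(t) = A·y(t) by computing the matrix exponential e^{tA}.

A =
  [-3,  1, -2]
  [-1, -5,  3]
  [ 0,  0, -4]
e^{tA} =
  [t*exp(-4*t) + exp(-4*t), t*exp(-4*t), t^2*exp(-4*t)/2 - 2*t*exp(-4*t)]
  [-t*exp(-4*t), -t*exp(-4*t) + exp(-4*t), -t^2*exp(-4*t)/2 + 3*t*exp(-4*t)]
  [0, 0, exp(-4*t)]

Strategy: write A = P · J · P⁻¹ where J is a Jordan canonical form, so e^{tA} = P · e^{tJ} · P⁻¹, and e^{tJ} can be computed block-by-block.

A has Jordan form
J =
  [-4,  1,  0]
  [ 0, -4,  1]
  [ 0,  0, -4]
(up to reordering of blocks).

Per-block formulas:
  For a 3×3 Jordan block J_3(-4): exp(t · J_3(-4)) = e^(-4t)·(I + t·N + (t^2/2)·N^2), where N is the 3×3 nilpotent shift.

After assembling e^{tJ} and conjugating by P, we get:

e^{tA} =
  [t*exp(-4*t) + exp(-4*t), t*exp(-4*t), t^2*exp(-4*t)/2 - 2*t*exp(-4*t)]
  [-t*exp(-4*t), -t*exp(-4*t) + exp(-4*t), -t^2*exp(-4*t)/2 + 3*t*exp(-4*t)]
  [0, 0, exp(-4*t)]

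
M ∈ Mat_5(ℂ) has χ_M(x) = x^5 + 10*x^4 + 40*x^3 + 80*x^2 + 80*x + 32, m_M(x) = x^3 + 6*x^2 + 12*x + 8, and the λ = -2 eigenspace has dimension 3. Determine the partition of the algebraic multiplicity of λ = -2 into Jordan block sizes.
Block sizes for λ = -2: [3, 1, 1]

Step 1 — from the characteristic polynomial, algebraic multiplicity of λ = -2 is 5. From dim ker(M − (-2)·I) = 3, there are exactly 3 Jordan blocks for λ = -2.
Step 2 — from the minimal polynomial, the factor (x + 2)^3 tells us the largest block for λ = -2 has size 3.
Step 3 — with total size 5, 3 blocks, and largest block 3, the block sizes (in nonincreasing order) are [3, 1, 1].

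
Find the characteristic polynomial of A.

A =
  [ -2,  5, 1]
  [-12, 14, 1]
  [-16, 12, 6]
x^3 - 18*x^2 + 108*x - 216

Expanding det(x·I − A) (e.g. by cofactor expansion or by noting that A is similar to its Jordan form J, which has the same characteristic polynomial as A) gives
  χ_A(x) = x^3 - 18*x^2 + 108*x - 216
which factors as (x - 6)^3. The eigenvalues (with algebraic multiplicities) are λ = 6 with multiplicity 3.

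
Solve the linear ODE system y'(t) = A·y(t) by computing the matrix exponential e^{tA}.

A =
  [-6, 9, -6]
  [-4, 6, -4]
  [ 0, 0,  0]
e^{tA} =
  [1 - 6*t, 9*t, -6*t]
  [-4*t, 6*t + 1, -4*t]
  [0, 0, 1]

Strategy: write A = P · J · P⁻¹ where J is a Jordan canonical form, so e^{tA} = P · e^{tJ} · P⁻¹, and e^{tJ} can be computed block-by-block.

A has Jordan form
J =
  [0, 1, 0]
  [0, 0, 0]
  [0, 0, 0]
(up to reordering of blocks).

Per-block formulas:
  For a 2×2 Jordan block J_2(0): exp(t · J_2(0)) = e^(0t)·(I + t·N), where N is the 2×2 nilpotent shift.
  For a 1×1 block at λ = 0: exp(t · [0]) = [e^(0t)].

After assembling e^{tJ} and conjugating by P, we get:

e^{tA} =
  [1 - 6*t, 9*t, -6*t]
  [-4*t, 6*t + 1, -4*t]
  [0, 0, 1]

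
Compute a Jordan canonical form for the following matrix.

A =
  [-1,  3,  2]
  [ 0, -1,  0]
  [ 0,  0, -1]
J_2(-1) ⊕ J_1(-1)

The characteristic polynomial is
  det(x·I − A) = x^3 + 3*x^2 + 3*x + 1 = (x + 1)^3

Eigenvalues and multiplicities (the geometric multiplicity of λ is n − rank(A − λI), which equals the number of Jordan blocks for λ):
  λ = -1: algebraic multiplicity = 3, geometric multiplicity = 2

Determining the block sizes for each eigenvalue:
  λ = -1: 2 blocks summing to 3 forces exactly one block of size 2 and the rest size 1 → block sizes [2, 1]

Assembling the blocks gives a Jordan form
J =
  [-1,  1,  0]
  [ 0, -1,  0]
  [ 0,  0, -1]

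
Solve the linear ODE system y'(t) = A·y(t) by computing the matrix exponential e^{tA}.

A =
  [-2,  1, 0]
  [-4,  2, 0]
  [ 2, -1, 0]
e^{tA} =
  [1 - 2*t, t, 0]
  [-4*t, 2*t + 1, 0]
  [2*t, -t, 1]

Strategy: write A = P · J · P⁻¹ where J is a Jordan canonical form, so e^{tA} = P · e^{tJ} · P⁻¹, and e^{tJ} can be computed block-by-block.

A has Jordan form
J =
  [0, 1, 0]
  [0, 0, 0]
  [0, 0, 0]
(up to reordering of blocks).

Per-block formulas:
  For a 1×1 block at λ = 0: exp(t · [0]) = [e^(0t)].
  For a 2×2 Jordan block J_2(0): exp(t · J_2(0)) = e^(0t)·(I + t·N), where N is the 2×2 nilpotent shift.

After assembling e^{tJ} and conjugating by P, we get:

e^{tA} =
  [1 - 2*t, t, 0]
  [-4*t, 2*t + 1, 0]
  [2*t, -t, 1]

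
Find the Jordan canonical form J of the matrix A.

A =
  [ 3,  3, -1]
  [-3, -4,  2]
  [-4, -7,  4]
J_3(1)

The characteristic polynomial is
  det(x·I − A) = x^3 - 3*x^2 + 3*x - 1 = (x - 1)^3

Eigenvalues and multiplicities (the geometric multiplicity of λ is n − rank(A − λI), which equals the number of Jordan blocks for λ):
  λ = 1: algebraic multiplicity = 3, geometric multiplicity = 1

Determining the block sizes for each eigenvalue:
  λ = 1: one block (gm = 1), so the single block has size am = 3 → block sizes [3]

Assembling the blocks gives a Jordan form
J =
  [1, 1, 0]
  [0, 1, 1]
  [0, 0, 1]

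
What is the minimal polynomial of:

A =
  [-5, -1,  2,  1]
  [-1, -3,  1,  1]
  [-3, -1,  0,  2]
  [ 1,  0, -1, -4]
x^2 + 6*x + 9

The characteristic polynomial is χ_A(x) = (x + 3)^4, so the eigenvalues are known. The minimal polynomial is
  m_A(x) = Π_λ (x − λ)^{k_λ}
where k_λ is the size of the *largest* Jordan block for λ (equivalently, the smallest k with (A − λI)^k v = 0 for every generalised eigenvector v of λ).

  λ = -3: largest Jordan block has size 2, contributing (x + 3)^2

So m_A(x) = (x + 3)^2 = x^2 + 6*x + 9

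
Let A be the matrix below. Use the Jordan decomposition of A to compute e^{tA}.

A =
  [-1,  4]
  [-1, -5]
e^{tA} =
  [2*t*exp(-3*t) + exp(-3*t), 4*t*exp(-3*t)]
  [-t*exp(-3*t), -2*t*exp(-3*t) + exp(-3*t)]

Strategy: write A = P · J · P⁻¹ where J is a Jordan canonical form, so e^{tA} = P · e^{tJ} · P⁻¹, and e^{tJ} can be computed block-by-block.

A has Jordan form
J =
  [-3,  1]
  [ 0, -3]
(up to reordering of blocks).

Per-block formulas:
  For a 2×2 Jordan block J_2(-3): exp(t · J_2(-3)) = e^(-3t)·(I + t·N), where N is the 2×2 nilpotent shift.

After assembling e^{tJ} and conjugating by P, we get:

e^{tA} =
  [2*t*exp(-3*t) + exp(-3*t), 4*t*exp(-3*t)]
  [-t*exp(-3*t), -2*t*exp(-3*t) + exp(-3*t)]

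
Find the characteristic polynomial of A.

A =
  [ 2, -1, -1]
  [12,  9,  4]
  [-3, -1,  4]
x^3 - 15*x^2 + 75*x - 125

Expanding det(x·I − A) (e.g. by cofactor expansion or by noting that A is similar to its Jordan form J, which has the same characteristic polynomial as A) gives
  χ_A(x) = x^3 - 15*x^2 + 75*x - 125
which factors as (x - 5)^3. The eigenvalues (with algebraic multiplicities) are λ = 5 with multiplicity 3.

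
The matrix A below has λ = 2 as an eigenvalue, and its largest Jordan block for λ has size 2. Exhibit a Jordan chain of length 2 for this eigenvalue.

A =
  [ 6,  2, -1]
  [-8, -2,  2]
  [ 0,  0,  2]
A Jordan chain for λ = 2 of length 2:
v_1 = (4, -8, 0)ᵀ
v_2 = (1, 0, 0)ᵀ

Let N = A − (2)·I. We want v_2 with N^2 v_2 = 0 but N^1 v_2 ≠ 0; then v_{j-1} := N · v_j for j = 2, …, 2.

Pick v_2 = (1, 0, 0)ᵀ.
Then v_1 = N · v_2 = (4, -8, 0)ᵀ.

Sanity check: (A − (2)·I) v_1 = (0, 0, 0)ᵀ = 0. ✓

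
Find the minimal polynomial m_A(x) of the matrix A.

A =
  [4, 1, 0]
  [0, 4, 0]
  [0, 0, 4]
x^2 - 8*x + 16

The characteristic polynomial is χ_A(x) = (x - 4)^3, so the eigenvalues are known. The minimal polynomial is
  m_A(x) = Π_λ (x − λ)^{k_λ}
where k_λ is the size of the *largest* Jordan block for λ (equivalently, the smallest k with (A − λI)^k v = 0 for every generalised eigenvector v of λ).

  λ = 4: largest Jordan block has size 2, contributing (x − 4)^2

So m_A(x) = (x - 4)^2 = x^2 - 8*x + 16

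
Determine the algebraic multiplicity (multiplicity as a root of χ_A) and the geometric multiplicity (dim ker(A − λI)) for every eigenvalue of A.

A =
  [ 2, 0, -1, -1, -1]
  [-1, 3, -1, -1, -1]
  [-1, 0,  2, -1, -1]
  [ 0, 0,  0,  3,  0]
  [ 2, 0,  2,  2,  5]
λ = 3: alg = 5, geom = 4

Step 1 — factor the characteristic polynomial to read off the algebraic multiplicities:
  χ_A(x) = (x - 3)^5

Step 2 — compute geometric multiplicities via the rank-nullity identity g(λ) = n − rank(A − λI):
  rank(A − (3)·I) = 1, so dim ker(A − (3)·I) = n − 1 = 4

Summary:
  λ = 3: algebraic multiplicity = 5, geometric multiplicity = 4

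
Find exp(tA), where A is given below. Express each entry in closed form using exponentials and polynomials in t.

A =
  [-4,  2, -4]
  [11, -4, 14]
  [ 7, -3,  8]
e^{tA} =
  [5*t^2 - 4*t + 1, -2*t^2 + 2*t, 6*t^2 - 4*t]
  [5*t^2 + 11*t, -2*t^2 - 4*t + 1, 6*t^2 + 14*t]
  [-5*t^2/2 + 7*t, t^2 - 3*t, -3*t^2 + 8*t + 1]

Strategy: write A = P · J · P⁻¹ where J is a Jordan canonical form, so e^{tA} = P · e^{tJ} · P⁻¹, and e^{tJ} can be computed block-by-block.

A has Jordan form
J =
  [0, 1, 0]
  [0, 0, 1]
  [0, 0, 0]
(up to reordering of blocks).

Per-block formulas:
  For a 3×3 Jordan block J_3(0): exp(t · J_3(0)) = e^(0t)·(I + t·N + (t^2/2)·N^2), where N is the 3×3 nilpotent shift.

After assembling e^{tJ} and conjugating by P, we get:

e^{tA} =
  [5*t^2 - 4*t + 1, -2*t^2 + 2*t, 6*t^2 - 4*t]
  [5*t^2 + 11*t, -2*t^2 - 4*t + 1, 6*t^2 + 14*t]
  [-5*t^2/2 + 7*t, t^2 - 3*t, -3*t^2 + 8*t + 1]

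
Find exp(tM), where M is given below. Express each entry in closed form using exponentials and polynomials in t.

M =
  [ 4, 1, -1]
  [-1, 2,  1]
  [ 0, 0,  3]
e^{tM} =
  [t*exp(3*t) + exp(3*t), t*exp(3*t), -t*exp(3*t)]
  [-t*exp(3*t), -t*exp(3*t) + exp(3*t), t*exp(3*t)]
  [0, 0, exp(3*t)]

Strategy: write M = P · J · P⁻¹ where J is a Jordan canonical form, so e^{tM} = P · e^{tJ} · P⁻¹, and e^{tJ} can be computed block-by-block.

M has Jordan form
J =
  [3, 1, 0]
  [0, 3, 0]
  [0, 0, 3]
(up to reordering of blocks).

Per-block formulas:
  For a 2×2 Jordan block J_2(3): exp(t · J_2(3)) = e^(3t)·(I + t·N), where N is the 2×2 nilpotent shift.
  For a 1×1 block at λ = 3: exp(t · [3]) = [e^(3t)].

After assembling e^{tJ} and conjugating by P, we get:

e^{tM} =
  [t*exp(3*t) + exp(3*t), t*exp(3*t), -t*exp(3*t)]
  [-t*exp(3*t), -t*exp(3*t) + exp(3*t), t*exp(3*t)]
  [0, 0, exp(3*t)]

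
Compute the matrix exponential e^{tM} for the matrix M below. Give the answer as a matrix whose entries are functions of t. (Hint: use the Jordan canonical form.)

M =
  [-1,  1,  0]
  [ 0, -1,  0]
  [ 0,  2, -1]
e^{tM} =
  [exp(-t), t*exp(-t), 0]
  [0, exp(-t), 0]
  [0, 2*t*exp(-t), exp(-t)]

Strategy: write M = P · J · P⁻¹ where J is a Jordan canonical form, so e^{tM} = P · e^{tJ} · P⁻¹, and e^{tJ} can be computed block-by-block.

M has Jordan form
J =
  [-1,  1,  0]
  [ 0, -1,  0]
  [ 0,  0, -1]
(up to reordering of blocks).

Per-block formulas:
  For a 2×2 Jordan block J_2(-1): exp(t · J_2(-1)) = e^(-1t)·(I + t·N), where N is the 2×2 nilpotent shift.
  For a 1×1 block at λ = -1: exp(t · [-1]) = [e^(-1t)].

After assembling e^{tJ} and conjugating by P, we get:

e^{tM} =
  [exp(-t), t*exp(-t), 0]
  [0, exp(-t), 0]
  [0, 2*t*exp(-t), exp(-t)]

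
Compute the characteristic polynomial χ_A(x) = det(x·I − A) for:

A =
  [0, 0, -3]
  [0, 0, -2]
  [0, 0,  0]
x^3

Expanding det(x·I − A) (e.g. by cofactor expansion or by noting that A is similar to its Jordan form J, which has the same characteristic polynomial as A) gives
  χ_A(x) = x^3
which factors as x^3. The eigenvalues (with algebraic multiplicities) are λ = 0 with multiplicity 3.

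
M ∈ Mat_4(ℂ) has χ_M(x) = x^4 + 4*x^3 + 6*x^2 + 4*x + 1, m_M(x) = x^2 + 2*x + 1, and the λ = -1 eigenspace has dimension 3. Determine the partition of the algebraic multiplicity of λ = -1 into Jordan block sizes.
Block sizes for λ = -1: [2, 1, 1]

Step 1 — from the characteristic polynomial, algebraic multiplicity of λ = -1 is 4. From dim ker(M − (-1)·I) = 3, there are exactly 3 Jordan blocks for λ = -1.
Step 2 — from the minimal polynomial, the factor (x + 1)^2 tells us the largest block for λ = -1 has size 2.
Step 3 — with total size 4, 3 blocks, and largest block 2, the block sizes (in nonincreasing order) are [2, 1, 1].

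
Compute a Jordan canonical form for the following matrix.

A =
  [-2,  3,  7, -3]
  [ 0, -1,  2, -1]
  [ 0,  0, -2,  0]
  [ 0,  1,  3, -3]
J_3(-2) ⊕ J_1(-2)

The characteristic polynomial is
  det(x·I − A) = x^4 + 8*x^3 + 24*x^2 + 32*x + 16 = (x + 2)^4

Eigenvalues and multiplicities (the geometric multiplicity of λ is n − rank(A − λI), which equals the number of Jordan blocks for λ):
  λ = -2: algebraic multiplicity = 4, geometric multiplicity = 2

Determining the block sizes for each eigenvalue:
  λ = -2: with am = 4 and gm = 2, the partition is not yet determined (e.g. several partitions of 4 into 2 parts exist). Let N = A − (-2)·I. Computing rank(N^1) = 2, rank(N^2) = 1, rank(N^3) = 0; the number of blocks of size ≥ j is rank(N^{j−1}) − rank(N^j), giving [2, 1, 1]. So we have 1 block(s) of size 3, 1 block(s) of size 1 → block sizes [3, 1]

Assembling the blocks gives a Jordan form
J =
  [-2,  1,  0,  0]
  [ 0, -2,  1,  0]
  [ 0,  0, -2,  0]
  [ 0,  0,  0, -2]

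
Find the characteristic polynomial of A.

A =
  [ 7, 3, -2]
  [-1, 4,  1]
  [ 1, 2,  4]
x^3 - 15*x^2 + 75*x - 125

Expanding det(x·I − A) (e.g. by cofactor expansion or by noting that A is similar to its Jordan form J, which has the same characteristic polynomial as A) gives
  χ_A(x) = x^3 - 15*x^2 + 75*x - 125
which factors as (x - 5)^3. The eigenvalues (with algebraic multiplicities) are λ = 5 with multiplicity 3.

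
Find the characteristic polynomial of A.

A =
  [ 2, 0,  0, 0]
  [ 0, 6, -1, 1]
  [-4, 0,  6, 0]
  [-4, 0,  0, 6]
x^4 - 20*x^3 + 144*x^2 - 432*x + 432

Expanding det(x·I − A) (e.g. by cofactor expansion or by noting that A is similar to its Jordan form J, which has the same characteristic polynomial as A) gives
  χ_A(x) = x^4 - 20*x^3 + 144*x^2 - 432*x + 432
which factors as (x - 6)^3*(x - 2). The eigenvalues (with algebraic multiplicities) are λ = 2 with multiplicity 1, λ = 6 with multiplicity 3.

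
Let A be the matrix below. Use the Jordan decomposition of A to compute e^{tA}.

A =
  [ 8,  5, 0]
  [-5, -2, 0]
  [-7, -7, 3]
e^{tA} =
  [5*t*exp(3*t) + exp(3*t), 5*t*exp(3*t), 0]
  [-5*t*exp(3*t), -5*t*exp(3*t) + exp(3*t), 0]
  [-7*t*exp(3*t), -7*t*exp(3*t), exp(3*t)]

Strategy: write A = P · J · P⁻¹ where J is a Jordan canonical form, so e^{tA} = P · e^{tJ} · P⁻¹, and e^{tJ} can be computed block-by-block.

A has Jordan form
J =
  [3, 1, 0]
  [0, 3, 0]
  [0, 0, 3]
(up to reordering of blocks).

Per-block formulas:
  For a 2×2 Jordan block J_2(3): exp(t · J_2(3)) = e^(3t)·(I + t·N), where N is the 2×2 nilpotent shift.
  For a 1×1 block at λ = 3: exp(t · [3]) = [e^(3t)].

After assembling e^{tJ} and conjugating by P, we get:

e^{tA} =
  [5*t*exp(3*t) + exp(3*t), 5*t*exp(3*t), 0]
  [-5*t*exp(3*t), -5*t*exp(3*t) + exp(3*t), 0]
  [-7*t*exp(3*t), -7*t*exp(3*t), exp(3*t)]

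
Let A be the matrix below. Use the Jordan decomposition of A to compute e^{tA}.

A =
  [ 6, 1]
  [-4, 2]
e^{tA} =
  [2*t*exp(4*t) + exp(4*t), t*exp(4*t)]
  [-4*t*exp(4*t), -2*t*exp(4*t) + exp(4*t)]

Strategy: write A = P · J · P⁻¹ where J is a Jordan canonical form, so e^{tA} = P · e^{tJ} · P⁻¹, and e^{tJ} can be computed block-by-block.

A has Jordan form
J =
  [4, 1]
  [0, 4]
(up to reordering of blocks).

Per-block formulas:
  For a 2×2 Jordan block J_2(4): exp(t · J_2(4)) = e^(4t)·(I + t·N), where N is the 2×2 nilpotent shift.

After assembling e^{tJ} and conjugating by P, we get:

e^{tA} =
  [2*t*exp(4*t) + exp(4*t), t*exp(4*t)]
  [-4*t*exp(4*t), -2*t*exp(4*t) + exp(4*t)]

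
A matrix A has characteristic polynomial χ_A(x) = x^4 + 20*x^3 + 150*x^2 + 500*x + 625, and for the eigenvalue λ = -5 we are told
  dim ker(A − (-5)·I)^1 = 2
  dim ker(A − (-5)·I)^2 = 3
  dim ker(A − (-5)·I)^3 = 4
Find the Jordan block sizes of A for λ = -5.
Block sizes for λ = -5: [3, 1]

From the dimensions of kernels of powers, the number of Jordan blocks of size at least j is d_j − d_{j−1} where d_j = dim ker(N^j) (with d_0 = 0). Computing the differences gives [2, 1, 1].
The number of blocks of size exactly k is (#blocks of size ≥ k) − (#blocks of size ≥ k + 1), so the partition is: 1 block(s) of size 1, 1 block(s) of size 3.
In nonincreasing order the block sizes are [3, 1].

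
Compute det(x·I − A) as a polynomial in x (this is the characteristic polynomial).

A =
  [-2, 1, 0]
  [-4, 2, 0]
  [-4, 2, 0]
x^3

Expanding det(x·I − A) (e.g. by cofactor expansion or by noting that A is similar to its Jordan form J, which has the same characteristic polynomial as A) gives
  χ_A(x) = x^3
which factors as x^3. The eigenvalues (with algebraic multiplicities) are λ = 0 with multiplicity 3.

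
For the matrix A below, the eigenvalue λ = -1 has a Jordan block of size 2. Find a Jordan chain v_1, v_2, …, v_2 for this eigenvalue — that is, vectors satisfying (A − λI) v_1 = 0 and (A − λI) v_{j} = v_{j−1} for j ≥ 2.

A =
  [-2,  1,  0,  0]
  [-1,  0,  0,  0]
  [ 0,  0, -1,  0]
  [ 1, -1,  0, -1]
A Jordan chain for λ = -1 of length 2:
v_1 = (-1, -1, 0, 1)ᵀ
v_2 = (1, 0, 0, 0)ᵀ

Let N = A − (-1)·I. We want v_2 with N^2 v_2 = 0 but N^1 v_2 ≠ 0; then v_{j-1} := N · v_j for j = 2, …, 2.

Pick v_2 = (1, 0, 0, 0)ᵀ.
Then v_1 = N · v_2 = (-1, -1, 0, 1)ᵀ.

Sanity check: (A − (-1)·I) v_1 = (0, 0, 0, 0)ᵀ = 0. ✓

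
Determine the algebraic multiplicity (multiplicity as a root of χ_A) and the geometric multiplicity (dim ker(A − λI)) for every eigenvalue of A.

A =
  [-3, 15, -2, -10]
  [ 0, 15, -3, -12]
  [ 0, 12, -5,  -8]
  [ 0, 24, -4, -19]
λ = -3: alg = 4, geom = 2

Step 1 — factor the characteristic polynomial to read off the algebraic multiplicities:
  χ_A(x) = (x + 3)^4

Step 2 — compute geometric multiplicities via the rank-nullity identity g(λ) = n − rank(A − λI):
  rank(A − (-3)·I) = 2, so dim ker(A − (-3)·I) = n − 2 = 2

Summary:
  λ = -3: algebraic multiplicity = 4, geometric multiplicity = 2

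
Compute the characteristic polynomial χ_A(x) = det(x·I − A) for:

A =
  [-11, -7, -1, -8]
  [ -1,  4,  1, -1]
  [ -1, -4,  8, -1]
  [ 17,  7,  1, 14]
x^4 - 15*x^3 + 54*x^2 + 108*x - 648

Expanding det(x·I − A) (e.g. by cofactor expansion or by noting that A is similar to its Jordan form J, which has the same characteristic polynomial as A) gives
  χ_A(x) = x^4 - 15*x^3 + 54*x^2 + 108*x - 648
which factors as (x - 6)^3*(x + 3). The eigenvalues (with algebraic multiplicities) are λ = -3 with multiplicity 1, λ = 6 with multiplicity 3.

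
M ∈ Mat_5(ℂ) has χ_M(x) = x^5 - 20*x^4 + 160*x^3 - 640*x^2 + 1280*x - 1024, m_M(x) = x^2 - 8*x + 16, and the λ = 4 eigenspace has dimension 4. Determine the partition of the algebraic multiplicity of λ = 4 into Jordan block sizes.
Block sizes for λ = 4: [2, 1, 1, 1]

Step 1 — from the characteristic polynomial, algebraic multiplicity of λ = 4 is 5. From dim ker(M − (4)·I) = 4, there are exactly 4 Jordan blocks for λ = 4.
Step 2 — from the minimal polynomial, the factor (x − 4)^2 tells us the largest block for λ = 4 has size 2.
Step 3 — with total size 5, 4 blocks, and largest block 2, the block sizes (in nonincreasing order) are [2, 1, 1, 1].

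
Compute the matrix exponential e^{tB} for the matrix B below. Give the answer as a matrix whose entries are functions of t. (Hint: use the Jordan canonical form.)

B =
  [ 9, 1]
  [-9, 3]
e^{tB} =
  [3*t*exp(6*t) + exp(6*t), t*exp(6*t)]
  [-9*t*exp(6*t), -3*t*exp(6*t) + exp(6*t)]

Strategy: write B = P · J · P⁻¹ where J is a Jordan canonical form, so e^{tB} = P · e^{tJ} · P⁻¹, and e^{tJ} can be computed block-by-block.

B has Jordan form
J =
  [6, 1]
  [0, 6]
(up to reordering of blocks).

Per-block formulas:
  For a 2×2 Jordan block J_2(6): exp(t · J_2(6)) = e^(6t)·(I + t·N), where N is the 2×2 nilpotent shift.

After assembling e^{tJ} and conjugating by P, we get:

e^{tB} =
  [3*t*exp(6*t) + exp(6*t), t*exp(6*t)]
  [-9*t*exp(6*t), -3*t*exp(6*t) + exp(6*t)]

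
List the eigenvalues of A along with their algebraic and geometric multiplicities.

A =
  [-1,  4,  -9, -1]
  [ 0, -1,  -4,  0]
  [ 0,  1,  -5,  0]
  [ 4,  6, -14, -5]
λ = -3: alg = 4, geom = 2

Step 1 — factor the characteristic polynomial to read off the algebraic multiplicities:
  χ_A(x) = (x + 3)^4

Step 2 — compute geometric multiplicities via the rank-nullity identity g(λ) = n − rank(A − λI):
  rank(A − (-3)·I) = 2, so dim ker(A − (-3)·I) = n − 2 = 2

Summary:
  λ = -3: algebraic multiplicity = 4, geometric multiplicity = 2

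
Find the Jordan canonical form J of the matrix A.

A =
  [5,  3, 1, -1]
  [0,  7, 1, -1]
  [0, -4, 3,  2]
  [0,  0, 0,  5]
J_3(5) ⊕ J_1(5)

The characteristic polynomial is
  det(x·I − A) = x^4 - 20*x^3 + 150*x^2 - 500*x + 625 = (x - 5)^4

Eigenvalues and multiplicities (the geometric multiplicity of λ is n − rank(A − λI), which equals the number of Jordan blocks for λ):
  λ = 5: algebraic multiplicity = 4, geometric multiplicity = 2

Determining the block sizes for each eigenvalue:
  λ = 5: with am = 4 and gm = 2, the partition is not yet determined (e.g. several partitions of 4 into 2 parts exist). Let N = A − (5)·I. Computing rank(N^1) = 2, rank(N^2) = 1, rank(N^3) = 0; the number of blocks of size ≥ j is rank(N^{j−1}) − rank(N^j), giving [2, 1, 1]. So we have 1 block(s) of size 3, 1 block(s) of size 1 → block sizes [3, 1]

Assembling the blocks gives a Jordan form
J =
  [5, 1, 0, 0]
  [0, 5, 1, 0]
  [0, 0, 5, 0]
  [0, 0, 0, 5]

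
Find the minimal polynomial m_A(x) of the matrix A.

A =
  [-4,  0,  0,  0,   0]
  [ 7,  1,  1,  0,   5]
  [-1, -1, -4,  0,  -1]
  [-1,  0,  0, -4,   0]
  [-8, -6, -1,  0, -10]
x^3 + 13*x^2 + 56*x + 80

The characteristic polynomial is χ_A(x) = (x + 4)^4*(x + 5), so the eigenvalues are known. The minimal polynomial is
  m_A(x) = Π_λ (x − λ)^{k_λ}
where k_λ is the size of the *largest* Jordan block for λ (equivalently, the smallest k with (A − λI)^k v = 0 for every generalised eigenvector v of λ).

  λ = -5: largest Jordan block has size 1, contributing (x + 5)
  λ = -4: largest Jordan block has size 2, contributing (x + 4)^2

So m_A(x) = (x + 4)^2*(x + 5) = x^3 + 13*x^2 + 56*x + 80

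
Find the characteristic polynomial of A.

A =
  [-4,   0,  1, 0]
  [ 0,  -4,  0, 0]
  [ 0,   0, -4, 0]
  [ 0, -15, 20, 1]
x^4 + 11*x^3 + 36*x^2 + 16*x - 64

Expanding det(x·I − A) (e.g. by cofactor expansion or by noting that A is similar to its Jordan form J, which has the same characteristic polynomial as A) gives
  χ_A(x) = x^4 + 11*x^3 + 36*x^2 + 16*x - 64
which factors as (x - 1)*(x + 4)^3. The eigenvalues (with algebraic multiplicities) are λ = -4 with multiplicity 3, λ = 1 with multiplicity 1.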